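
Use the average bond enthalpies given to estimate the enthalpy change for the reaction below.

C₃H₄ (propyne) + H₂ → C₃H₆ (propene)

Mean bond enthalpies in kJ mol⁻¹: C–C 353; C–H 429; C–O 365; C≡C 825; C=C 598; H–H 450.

ΔH ≈ −181 kJ

Bonds broken (reactants):
  C≡C: 1 × 825 = 825
  C–C: 1 × 353 = 353
  C–H: 4 × 429 = 1716
  H–H: 1 × 450 = 450
  Σ(broken) = 3344 kJ
Bonds formed (products):
  C–C: 1 × 353 = 353
  C–H: 6 × 429 = 2574
  C=C: 1 × 598 = 598
  Σ(formed) = 3525 kJ
ΔH = Σ(broken) − Σ(formed) = 3344 − 3525 = −181 kJ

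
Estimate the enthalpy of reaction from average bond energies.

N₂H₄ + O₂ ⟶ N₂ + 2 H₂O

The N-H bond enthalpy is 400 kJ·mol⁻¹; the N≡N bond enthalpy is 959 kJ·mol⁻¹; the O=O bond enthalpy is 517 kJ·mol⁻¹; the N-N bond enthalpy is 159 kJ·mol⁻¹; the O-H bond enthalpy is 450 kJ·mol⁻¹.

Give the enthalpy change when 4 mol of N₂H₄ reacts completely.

ΔH = −1932 kJ

Bonds broken (reactants):
  N-H: 4 × 400 = 1600
  N-N: 1 × 159 = 159
  O=O: 1 × 517 = 517
  Σ(broken) = 2276 kJ
Bonds formed (products):
  N≡N: 1 × 959 = 959
  O-H: 4 × 450 = 1800
  Σ(formed) = 2759 kJ
ΔH = Σ(broken) − Σ(formed) = 2276 − 2759 = −483 kJ
For 4× the reaction as written: 4 × (−483) = −1932 kJ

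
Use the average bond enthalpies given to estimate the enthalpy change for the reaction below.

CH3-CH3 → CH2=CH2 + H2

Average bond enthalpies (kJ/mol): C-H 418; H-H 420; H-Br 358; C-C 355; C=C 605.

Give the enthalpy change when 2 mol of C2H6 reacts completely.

ΔH = +332 kJ

Bonds broken (reactants):
  C-C: 1 × 355 = 355
  C-H: 6 × 418 = 2508
  Σ(broken) = 2863 kJ
Bonds formed (products):
  C-H: 4 × 418 = 1672
  C=C: 1 × 605 = 605
  H-H: 1 × 420 = 420
  Σ(formed) = 2697 kJ
ΔH = Σ(broken) − Σ(formed) = 2863 − 2697 = +166 kJ
For 2× the reaction as written: 2 × (+166) = +332 kJ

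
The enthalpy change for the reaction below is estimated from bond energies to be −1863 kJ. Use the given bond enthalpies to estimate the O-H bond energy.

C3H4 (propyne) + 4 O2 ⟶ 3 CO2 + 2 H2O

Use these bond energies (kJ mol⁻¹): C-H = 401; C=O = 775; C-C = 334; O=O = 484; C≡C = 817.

Let D be the O-H bond energy.
Σ(broken) = 1×817 + 1×334 + 4×401 + 4×484 = 4691
Σ(formed) = 6×775 + 4×D = 4650 + 4D
ΔH = Σ(broken) − Σ(formed) = (4691) − (4650 + 4D) = +41 − 4D
Setting this equal to −1863 kJ gives 4D = 1904, so D = 476 kJ/mol.

D(O-H) ≈ 476 kJ/mol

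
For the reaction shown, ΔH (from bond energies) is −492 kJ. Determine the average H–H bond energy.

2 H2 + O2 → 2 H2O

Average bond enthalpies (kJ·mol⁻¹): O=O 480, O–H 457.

D(H–H) ≈ 428 kJ/mol

Let D be the H–H bond energy.
Σ(broken) = 2×D + 1×480 = 480 + 2D
Σ(formed) = 4×457 = 1828
ΔH = Σ(broken) − Σ(formed) = (480 + 2D) − (1828) = −1348 + 2D
Setting this equal to −492 kJ gives 2D = 856, so D = 428 kJ/mol.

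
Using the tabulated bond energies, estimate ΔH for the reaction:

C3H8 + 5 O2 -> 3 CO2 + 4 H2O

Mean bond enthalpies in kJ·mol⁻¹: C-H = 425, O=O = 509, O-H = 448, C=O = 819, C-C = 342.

Bonds broken (reactants):
  C-C: 2 × 342 = 684
  C-H: 8 × 425 = 3400
  O=O: 5 × 509 = 2545
  Σ(broken) = 6629 kJ
Bonds formed (products):
  C=O: 6 × 819 = 4914
  O-H: 8 × 448 = 3584
  Σ(formed) = 8498 kJ
ΔH = Σ(broken) − Σ(formed) = 6629 − 8498 = −1869 kJ

ΔH ≈ −1869 kJ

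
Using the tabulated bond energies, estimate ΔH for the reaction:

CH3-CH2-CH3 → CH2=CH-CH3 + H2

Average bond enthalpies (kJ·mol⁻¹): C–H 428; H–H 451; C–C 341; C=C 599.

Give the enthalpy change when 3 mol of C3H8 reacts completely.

Bonds broken (reactants):
  C–C: 2 × 341 = 682
  C–H: 8 × 428 = 3424
  Σ(broken) = 4106 kJ
Bonds formed (products):
  C–C: 1 × 341 = 341
  C–H: 6 × 428 = 2568
  C=C: 1 × 599 = 599
  H–H: 1 × 451 = 451
  Σ(formed) = 3959 kJ
ΔH = Σ(broken) − Σ(formed) = 4106 − 3959 = +147 kJ
For 3× the reaction as written: 3 × (+147) = +441 kJ

ΔH = +441 kJ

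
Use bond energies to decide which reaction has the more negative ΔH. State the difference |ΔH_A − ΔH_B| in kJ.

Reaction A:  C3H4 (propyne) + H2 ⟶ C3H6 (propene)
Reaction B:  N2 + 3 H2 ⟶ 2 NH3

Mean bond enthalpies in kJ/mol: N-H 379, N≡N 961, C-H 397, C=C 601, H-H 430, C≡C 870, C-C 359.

Reaction A:
  Bonds broken (reactants):
    C≡C: 1 × 870 = 870
    C-C: 1 × 359 = 359
    C-H: 4 × 397 = 1588
    H-H: 1 × 430 = 430
    Σ(broken) = 3247 kJ
  Bonds formed (products):
    C-C: 1 × 359 = 359
    C-H: 6 × 397 = 2382
    C=C: 1 × 601 = 601
    Σ(formed) = 3342 kJ
  ΔH_A = 3247 − 3342 = −95 kJ
Reaction B:
  Bonds broken (reactants):
    H-H: 3 × 430 = 1290
    N≡N: 1 × 961 = 961
    Σ(broken) = 2251 kJ
  Bonds formed (products):
    N-H: 6 × 379 = 2274
    Σ(formed) = 2274 kJ
  ΔH_B = 2251 − 2274 = −23 kJ
ΔH_A − ΔH_B = −72 kJ, so reaction A has the more negative ΔH; |ΔH_A − ΔH_B| = 72 kJ.

Reaction A, by 72 kJ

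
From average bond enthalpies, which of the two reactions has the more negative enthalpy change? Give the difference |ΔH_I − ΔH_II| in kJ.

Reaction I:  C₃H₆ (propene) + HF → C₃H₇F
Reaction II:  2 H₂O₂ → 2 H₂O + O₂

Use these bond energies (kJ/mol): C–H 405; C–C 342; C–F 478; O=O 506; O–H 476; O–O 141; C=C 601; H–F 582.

Reaction I:
  Bonds broken (reactants):
    C–C: 1 × 342 = 342
    C–H: 6 × 405 = 2430
    C=C: 1 × 601 = 601
    H–F: 1 × 582 = 582
    Σ(broken) = 3955 kJ
  Bonds formed (products):
    C–C: 2 × 342 = 684
    C–F: 1 × 478 = 478
    C–H: 7 × 405 = 2835
    Σ(formed) = 3997 kJ
  ΔH_I = 3955 − 3997 = −42 kJ
Reaction II:
  Bonds broken (reactants):
    O–H: 4 × 476 = 1904
    O–O: 2 × 141 = 282
    Σ(broken) = 2186 kJ
  Bonds formed (products):
    O–H: 4 × 476 = 1904
    O=O: 1 × 506 = 506
    Σ(formed) = 2410 kJ
  ΔH_II = 2186 − 2410 = −224 kJ
ΔH_I − ΔH_II = +182 kJ, so reaction II has the more negative ΔH; |ΔH_I − ΔH_II| = 182 kJ.

Reaction II, by 182 kJ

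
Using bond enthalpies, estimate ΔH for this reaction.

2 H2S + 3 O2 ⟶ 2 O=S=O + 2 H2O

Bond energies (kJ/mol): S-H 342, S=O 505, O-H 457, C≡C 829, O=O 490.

Bonds broken (reactants):
  O=O: 3 × 490 = 1470
  S-H: 4 × 342 = 1368
  Σ(broken) = 2838 kJ
Bonds formed (products):
  O-H: 4 × 457 = 1828
  S=O: 4 × 505 = 2020
  Σ(formed) = 3848 kJ
ΔH = Σ(broken) − Σ(formed) = 2838 − 3848 = −1010 kJ

ΔH ≈ −1010 kJ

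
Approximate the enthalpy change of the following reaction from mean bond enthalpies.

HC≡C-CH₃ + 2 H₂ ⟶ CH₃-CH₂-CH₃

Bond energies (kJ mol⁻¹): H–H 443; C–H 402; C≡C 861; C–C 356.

Bonds broken (reactants):
  C≡C: 1 × 861 = 861
  C–C: 1 × 356 = 356
  C–H: 4 × 402 = 1608
  H–H: 2 × 443 = 886
  Σ(broken) = 3711 kJ
Bonds formed (products):
  C–C: 2 × 356 = 712
  C–H: 8 × 402 = 3216
  Σ(formed) = 3928 kJ
ΔH = Σ(broken) − Σ(formed) = 3711 − 3928 = −217 kJ

ΔH ≈ −217 kJ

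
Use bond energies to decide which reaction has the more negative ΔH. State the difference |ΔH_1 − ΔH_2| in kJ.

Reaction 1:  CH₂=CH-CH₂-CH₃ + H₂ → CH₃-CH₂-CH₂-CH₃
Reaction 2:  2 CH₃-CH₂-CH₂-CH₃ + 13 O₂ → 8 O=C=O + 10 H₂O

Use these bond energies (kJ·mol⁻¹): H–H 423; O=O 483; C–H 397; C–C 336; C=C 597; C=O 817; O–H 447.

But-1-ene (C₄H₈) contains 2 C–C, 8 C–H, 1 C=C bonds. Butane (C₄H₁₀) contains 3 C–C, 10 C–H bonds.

Reaction 1:
  Bonds broken (reactants):
    C–C: 2 × 336 = 672
    C–H: 8 × 397 = 3176
    C=C: 1 × 597 = 597
    H–H: 1 × 423 = 423
    Σ(broken) = 4868 kJ
  Bonds formed (products):
    C–C: 3 × 336 = 1008
    C–H: 10 × 397 = 3970
    Σ(formed) = 4978 kJ
  ΔH_1 = 4868 − 4978 = −110 kJ
Reaction 2:
  Bonds broken (reactants):
    C–C: 6 × 336 = 2016
    C–H: 20 × 397 = 7940
    O=O: 13 × 483 = 6279
    Σ(broken) = 16235 kJ
  Bonds formed (products):
    C=O: 16 × 817 = 13072
    O–H: 20 × 447 = 8940
    Σ(formed) = 22012 kJ
  ΔH_2 = 16235 − 22012 = −5777 kJ
ΔH_1 − ΔH_2 = +5667 kJ, so reaction 2 has the more negative ΔH; |ΔH_1 − ΔH_2| = 5667 kJ.

Reaction 2, by 5667 kJ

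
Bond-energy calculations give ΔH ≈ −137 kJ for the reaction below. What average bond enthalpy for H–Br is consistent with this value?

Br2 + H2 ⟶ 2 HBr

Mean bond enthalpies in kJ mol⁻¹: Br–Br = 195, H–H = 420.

D(H–Br) ≈ 376 kJ/mol

Let D be the H–Br bond energy.
Σ(broken) = 1×195 + 1×420 = 615
Σ(formed) = 2×D = 2D
ΔH = Σ(broken) − Σ(formed) = (615) − (2D) = +615 − 2D
Setting this equal to −137 kJ gives 2D = 752, so D = 376 kJ/mol.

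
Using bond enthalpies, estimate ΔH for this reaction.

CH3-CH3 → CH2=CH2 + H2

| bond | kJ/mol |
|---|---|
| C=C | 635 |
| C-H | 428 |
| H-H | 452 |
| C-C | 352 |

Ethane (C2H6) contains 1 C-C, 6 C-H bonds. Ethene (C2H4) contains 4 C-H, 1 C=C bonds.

ΔH ≈ +121 kJ

Bonds broken (reactants):
  C-C: 1 × 352 = 352
  C-H: 6 × 428 = 2568
  Σ(broken) = 2920 kJ
Bonds formed (products):
  C-H: 4 × 428 = 1712
  C=C: 1 × 635 = 635
  H-H: 1 × 452 = 452
  Σ(formed) = 2799 kJ
ΔH = Σ(broken) − Σ(formed) = 2920 − 2799 = +121 kJ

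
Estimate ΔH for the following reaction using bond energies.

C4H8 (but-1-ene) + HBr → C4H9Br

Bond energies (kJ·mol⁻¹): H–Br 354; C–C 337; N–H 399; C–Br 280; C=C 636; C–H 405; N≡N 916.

Bonds broken (reactants):
  C–C: 2 × 337 = 674
  C–H: 8 × 405 = 3240
  C=C: 1 × 636 = 636
  H–Br: 1 × 354 = 354
  Σ(broken) = 4904 kJ
Bonds formed (products):
  C–Br: 1 × 280 = 280
  C–C: 3 × 337 = 1011
  C–H: 9 × 405 = 3645
  Σ(formed) = 4936 kJ
ΔH = Σ(broken) − Σ(formed) = 4904 − 4936 = −32 kJ

ΔH ≈ −32 kJ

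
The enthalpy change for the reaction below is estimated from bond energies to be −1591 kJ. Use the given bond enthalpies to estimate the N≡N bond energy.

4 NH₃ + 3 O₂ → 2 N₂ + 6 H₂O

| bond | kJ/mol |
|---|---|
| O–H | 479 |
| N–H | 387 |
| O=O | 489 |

D(N≡N) ≈ 977 kJ/mol

Let D be the N≡N bond energy.
Σ(broken) = 12×387 + 3×489 = 6111
Σ(formed) = 2×D + 12×479 = 5748 + 2D
ΔH = Σ(broken) − Σ(formed) = (6111) − (5748 + 2D) = +363 − 2D
Setting this equal to −1591 kJ gives 2D = 1954, so D = 977 kJ/mol.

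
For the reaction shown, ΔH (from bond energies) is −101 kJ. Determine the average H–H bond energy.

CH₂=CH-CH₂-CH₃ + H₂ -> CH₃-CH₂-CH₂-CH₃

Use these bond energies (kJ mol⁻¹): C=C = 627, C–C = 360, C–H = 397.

Let D be the H–H bond energy.
Σ(broken) = 2×360 + 8×397 + 1×627 + 1×D = 4523 + D
Σ(formed) = 3×360 + 10×397 = 5050
ΔH = Σ(broken) − Σ(formed) = (4523 + D) − (5050) = −527 + D
Setting this equal to −101 kJ gives D = 426 kJ/mol.

D(H–H) ≈ 426 kJ/mol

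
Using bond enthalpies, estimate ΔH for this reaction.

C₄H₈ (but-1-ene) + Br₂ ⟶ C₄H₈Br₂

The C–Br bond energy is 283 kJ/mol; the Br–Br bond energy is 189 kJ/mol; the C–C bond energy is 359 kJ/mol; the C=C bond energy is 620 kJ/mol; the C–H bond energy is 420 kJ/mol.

Bonds broken (reactants):
  Br–Br: 1 × 189 = 189
  C–C: 2 × 359 = 718
  C–H: 8 × 420 = 3360
  C=C: 1 × 620 = 620
  Σ(broken) = 4887 kJ
Bonds formed (products):
  C–Br: 2 × 283 = 566
  C–C: 3 × 359 = 1077
  C–H: 8 × 420 = 3360
  Σ(formed) = 5003 kJ
ΔH = Σ(broken) − Σ(formed) = 4887 − 5003 = −116 kJ

ΔH ≈ −116 kJ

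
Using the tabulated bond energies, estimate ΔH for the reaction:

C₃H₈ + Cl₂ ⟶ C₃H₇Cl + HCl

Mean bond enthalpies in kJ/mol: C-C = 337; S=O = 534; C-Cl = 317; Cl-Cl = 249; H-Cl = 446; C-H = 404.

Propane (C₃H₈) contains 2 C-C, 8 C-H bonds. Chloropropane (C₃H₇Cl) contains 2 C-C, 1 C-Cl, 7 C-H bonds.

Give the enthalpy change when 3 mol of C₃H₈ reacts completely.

ΔH = −330 kJ

Bonds broken (reactants):
  C-C: 2 × 337 = 674
  C-H: 8 × 404 = 3232
  Cl-Cl: 1 × 249 = 249
  Σ(broken) = 4155 kJ
Bonds formed (products):
  C-C: 2 × 337 = 674
  C-Cl: 1 × 317 = 317
  C-H: 7 × 404 = 2828
  H-Cl: 1 × 446 = 446
  Σ(formed) = 4265 kJ
ΔH = Σ(broken) − Σ(formed) = 4155 − 4265 = −110 kJ
For 3× the reaction as written: 3 × (−110) = −330 kJ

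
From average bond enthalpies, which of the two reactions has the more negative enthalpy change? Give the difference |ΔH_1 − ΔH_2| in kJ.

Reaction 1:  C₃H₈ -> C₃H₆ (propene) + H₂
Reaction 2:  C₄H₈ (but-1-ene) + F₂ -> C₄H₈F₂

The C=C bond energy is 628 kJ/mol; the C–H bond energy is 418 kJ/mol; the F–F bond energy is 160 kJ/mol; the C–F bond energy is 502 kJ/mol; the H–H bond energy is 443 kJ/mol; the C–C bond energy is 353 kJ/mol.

Reaction 1:
  Bonds broken (reactants):
    C–C: 2 × 353 = 706
    C–H: 8 × 418 = 3344
    Σ(broken) = 4050 kJ
  Bonds formed (products):
    C–C: 1 × 353 = 353
    C–H: 6 × 418 = 2508
    C=C: 1 × 628 = 628
    H–H: 1 × 443 = 443
    Σ(formed) = 3932 kJ
  ΔH_1 = 4050 − 3932 = +118 kJ
Reaction 2:
  Bonds broken (reactants):
    C–C: 2 × 353 = 706
    C–H: 8 × 418 = 3344
    C=C: 1 × 628 = 628
    F–F: 1 × 160 = 160
    Σ(broken) = 4838 kJ
  Bonds formed (products):
    C–C: 3 × 353 = 1059
    C–F: 2 × 502 = 1004
    C–H: 8 × 418 = 3344
    Σ(formed) = 5407 kJ
  ΔH_2 = 4838 − 5407 = −569 kJ
ΔH_1 − ΔH_2 = +687 kJ, so reaction 2 has the more negative ΔH; |ΔH_1 − ΔH_2| = 687 kJ.

Reaction 2, by 687 kJ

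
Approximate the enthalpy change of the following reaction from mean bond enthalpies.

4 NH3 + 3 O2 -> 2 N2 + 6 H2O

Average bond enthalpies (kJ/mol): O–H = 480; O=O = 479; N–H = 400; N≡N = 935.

Bonds broken (reactants):
  N–H: 12 × 400 = 4800
  O=O: 3 × 479 = 1437
  Σ(broken) = 6237 kJ
Bonds formed (products):
  N≡N: 2 × 935 = 1870
  O–H: 12 × 480 = 5760
  Σ(formed) = 7630 kJ
ΔH = Σ(broken) − Σ(formed) = 6237 − 7630 = −1393 kJ

ΔH ≈ −1393 kJ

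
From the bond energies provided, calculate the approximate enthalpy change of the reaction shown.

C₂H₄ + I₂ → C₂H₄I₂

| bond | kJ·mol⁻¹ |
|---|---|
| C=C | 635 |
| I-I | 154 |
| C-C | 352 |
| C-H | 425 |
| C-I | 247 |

ΔH ≈ −57 kJ

Bonds broken (reactants):
  C-H: 4 × 425 = 1700
  C=C: 1 × 635 = 635
  I-I: 1 × 154 = 154
  Σ(broken) = 2489 kJ
Bonds formed (products):
  C-C: 1 × 352 = 352
  C-H: 4 × 425 = 1700
  C-I: 2 × 247 = 494
  Σ(formed) = 2546 kJ
ΔH = Σ(broken) − Σ(formed) = 2489 − 2546 = −57 kJ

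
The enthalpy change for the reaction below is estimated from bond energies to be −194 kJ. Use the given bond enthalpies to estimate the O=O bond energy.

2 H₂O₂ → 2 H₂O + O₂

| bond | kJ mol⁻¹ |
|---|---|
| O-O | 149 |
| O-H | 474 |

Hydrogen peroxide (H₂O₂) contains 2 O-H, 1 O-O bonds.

Let D be the O=O bond energy.
Σ(broken) = 4×474 + 2×149 = 2194
Σ(formed) = 4×474 + 1×D = 1896 + D
ΔH = Σ(broken) − Σ(formed) = (2194) − (1896 + D) = +298 − D
Setting this equal to −194 kJ gives D = 492 kJ/mol.

D(O=O) ≈ 492 kJ/mol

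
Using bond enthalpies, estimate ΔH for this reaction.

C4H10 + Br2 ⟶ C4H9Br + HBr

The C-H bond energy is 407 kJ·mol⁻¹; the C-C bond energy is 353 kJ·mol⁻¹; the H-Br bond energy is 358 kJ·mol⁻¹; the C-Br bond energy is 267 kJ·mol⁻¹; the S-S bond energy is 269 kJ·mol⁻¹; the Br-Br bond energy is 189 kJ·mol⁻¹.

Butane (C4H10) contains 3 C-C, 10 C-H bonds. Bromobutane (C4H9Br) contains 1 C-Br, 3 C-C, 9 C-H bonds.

Bonds broken (reactants):
  Br-Br: 1 × 189 = 189
  C-C: 3 × 353 = 1059
  C-H: 10 × 407 = 4070
  Σ(broken) = 5318 kJ
Bonds formed (products):
  C-Br: 1 × 267 = 267
  C-C: 3 × 353 = 1059
  C-H: 9 × 407 = 3663
  H-Br: 1 × 358 = 358
  Σ(formed) = 5347 kJ
ΔH = Σ(broken) − Σ(formed) = 5318 − 5347 = −29 kJ

ΔH ≈ −29 kJ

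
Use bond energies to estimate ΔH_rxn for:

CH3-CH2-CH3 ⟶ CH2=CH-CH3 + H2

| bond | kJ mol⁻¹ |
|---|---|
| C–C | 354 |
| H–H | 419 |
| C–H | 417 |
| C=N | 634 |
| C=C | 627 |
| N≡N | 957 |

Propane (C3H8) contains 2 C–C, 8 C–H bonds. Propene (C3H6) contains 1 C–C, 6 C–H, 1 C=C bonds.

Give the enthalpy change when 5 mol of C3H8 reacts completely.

Bonds broken (reactants):
  C–C: 2 × 354 = 708
  C–H: 8 × 417 = 3336
  Σ(broken) = 4044 kJ
Bonds formed (products):
  C–C: 1 × 354 = 354
  C–H: 6 × 417 = 2502
  C=C: 1 × 627 = 627
  H–H: 1 × 419 = 419
  Σ(formed) = 3902 kJ
ΔH = Σ(broken) − Σ(formed) = 4044 − 3902 = +142 kJ
For 5× the reaction as written: 5 × (+142) = +710 kJ

ΔH = +710 kJ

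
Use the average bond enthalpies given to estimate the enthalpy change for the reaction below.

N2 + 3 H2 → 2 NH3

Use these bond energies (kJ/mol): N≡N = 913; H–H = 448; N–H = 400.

Bonds broken (reactants):
  H–H: 3 × 448 = 1344
  N≡N: 1 × 913 = 913
  Σ(broken) = 2257 kJ
Bonds formed (products):
  N–H: 6 × 400 = 2400
  Σ(formed) = 2400 kJ
ΔH = Σ(broken) − Σ(formed) = 2257 − 2400 = −143 kJ

ΔH ≈ −143 kJ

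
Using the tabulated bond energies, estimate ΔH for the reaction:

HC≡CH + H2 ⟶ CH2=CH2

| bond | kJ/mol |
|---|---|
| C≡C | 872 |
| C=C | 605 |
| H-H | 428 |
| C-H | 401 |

Bonds broken (reactants):
  C≡C: 1 × 872 = 872
  C-H: 2 × 401 = 802
  H-H: 1 × 428 = 428
  Σ(broken) = 2102 kJ
Bonds formed (products):
  C-H: 4 × 401 = 1604
  C=C: 1 × 605 = 605
  Σ(formed) = 2209 kJ
ΔH = Σ(broken) − Σ(formed) = 2102 − 2209 = −107 kJ

ΔH ≈ −107 kJ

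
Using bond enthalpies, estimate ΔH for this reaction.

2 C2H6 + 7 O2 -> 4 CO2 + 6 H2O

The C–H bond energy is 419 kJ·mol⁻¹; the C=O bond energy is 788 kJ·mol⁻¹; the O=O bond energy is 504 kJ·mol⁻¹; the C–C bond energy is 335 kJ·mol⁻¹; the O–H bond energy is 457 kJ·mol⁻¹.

Bonds broken (reactants):
  C–C: 2 × 335 = 670
  C–H: 12 × 419 = 5028
  O=O: 7 × 504 = 3528
  Σ(broken) = 9226 kJ
Bonds formed (products):
  C=O: 8 × 788 = 6304
  O–H: 12 × 457 = 5484
  Σ(formed) = 11788 kJ
ΔH = Σ(broken) − Σ(formed) = 9226 − 11788 = −2562 kJ

ΔH ≈ −2562 kJ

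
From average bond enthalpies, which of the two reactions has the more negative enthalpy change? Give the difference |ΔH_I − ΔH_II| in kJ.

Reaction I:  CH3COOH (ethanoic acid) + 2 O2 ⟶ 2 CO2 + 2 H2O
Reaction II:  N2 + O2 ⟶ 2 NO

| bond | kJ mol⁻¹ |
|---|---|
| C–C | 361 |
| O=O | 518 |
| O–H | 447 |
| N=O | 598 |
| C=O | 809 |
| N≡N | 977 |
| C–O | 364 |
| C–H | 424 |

Reaction I:
  Bonds broken (reactants):
    C–C: 1 × 361 = 361
    C–H: 3 × 424 = 1272
    C–O: 1 × 364 = 364
    C=O: 1 × 809 = 809
    O–H: 1 × 447 = 447
    O=O: 2 × 518 = 1036
    Σ(broken) = 4289 kJ
  Bonds formed (products):
    C=O: 4 × 809 = 3236
    O–H: 4 × 447 = 1788
    Σ(formed) = 5024 kJ
  ΔH_I = 4289 − 5024 = −735 kJ
Reaction II:
  Bonds broken (reactants):
    N≡N: 1 × 977 = 977
    O=O: 1 × 518 = 518
    Σ(broken) = 1495 kJ
  Bonds formed (products):
    N=O: 2 × 598 = 1196
    Σ(formed) = 1196 kJ
  ΔH_II = 1495 − 1196 = +299 kJ
ΔH_I − ΔH_II = −1034 kJ, so reaction I has the more negative ΔH; |ΔH_I − ΔH_II| = 1034 kJ.

Reaction I, by 1034 kJ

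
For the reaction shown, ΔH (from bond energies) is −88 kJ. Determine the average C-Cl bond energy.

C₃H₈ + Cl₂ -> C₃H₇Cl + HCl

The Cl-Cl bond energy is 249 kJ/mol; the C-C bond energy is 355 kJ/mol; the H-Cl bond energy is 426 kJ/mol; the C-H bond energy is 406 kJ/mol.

D(C-Cl) ≈ 317 kJ/mol

Let D be the C-Cl bond energy.
Σ(broken) = 2×355 + 8×406 + 1×249 = 4207
Σ(formed) = 2×355 + 1×D + 7×406 + 1×426 = 3978 + D
ΔH = Σ(broken) − Σ(formed) = (4207) − (3978 + D) = +229 − D
Setting this equal to −88 kJ gives D = 317 kJ/mol.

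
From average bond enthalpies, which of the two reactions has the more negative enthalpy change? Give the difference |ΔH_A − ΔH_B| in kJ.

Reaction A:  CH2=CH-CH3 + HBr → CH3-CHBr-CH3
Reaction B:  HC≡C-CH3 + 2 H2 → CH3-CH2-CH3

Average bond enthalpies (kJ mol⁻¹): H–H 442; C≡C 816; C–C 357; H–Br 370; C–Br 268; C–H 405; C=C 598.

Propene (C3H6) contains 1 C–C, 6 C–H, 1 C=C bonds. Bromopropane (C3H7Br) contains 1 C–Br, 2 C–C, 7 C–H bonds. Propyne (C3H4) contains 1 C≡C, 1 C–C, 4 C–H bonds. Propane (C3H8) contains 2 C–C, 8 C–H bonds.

Reaction A:
  Bonds broken (reactants):
    C–C: 1 × 357 = 357
    C–H: 6 × 405 = 2430
    C=C: 1 × 598 = 598
    H–Br: 1 × 370 = 370
    Σ(broken) = 3755 kJ
  Bonds formed (products):
    C–Br: 1 × 268 = 268
    C–C: 2 × 357 = 714
    C–H: 7 × 405 = 2835
    Σ(formed) = 3817 kJ
  ΔH_A = 3755 − 3817 = −62 kJ
Reaction B:
  Bonds broken (reactants):
    C≡C: 1 × 816 = 816
    C–C: 1 × 357 = 357
    C–H: 4 × 405 = 1620
    H–H: 2 × 442 = 884
    Σ(broken) = 3677 kJ
  Bonds formed (products):
    C–C: 2 × 357 = 714
    C–H: 8 × 405 = 3240
    Σ(formed) = 3954 kJ
  ΔH_B = 3677 − 3954 = −277 kJ
ΔH_A − ΔH_B = +215 kJ, so reaction B has the more negative ΔH; |ΔH_A − ΔH_B| = 215 kJ.

Reaction B, by 215 kJ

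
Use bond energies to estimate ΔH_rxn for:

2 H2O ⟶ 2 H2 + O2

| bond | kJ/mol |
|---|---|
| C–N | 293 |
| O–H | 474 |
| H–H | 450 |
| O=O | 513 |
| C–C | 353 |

ΔH ≈ +483 kJ

Bonds broken (reactants):
  O–H: 4 × 474 = 1896
  Σ(broken) = 1896 kJ
Bonds formed (products):
  H–H: 2 × 450 = 900
  O=O: 1 × 513 = 513
  Σ(formed) = 1413 kJ
ΔH = Σ(broken) − Σ(formed) = 1896 − 1413 = +483 kJ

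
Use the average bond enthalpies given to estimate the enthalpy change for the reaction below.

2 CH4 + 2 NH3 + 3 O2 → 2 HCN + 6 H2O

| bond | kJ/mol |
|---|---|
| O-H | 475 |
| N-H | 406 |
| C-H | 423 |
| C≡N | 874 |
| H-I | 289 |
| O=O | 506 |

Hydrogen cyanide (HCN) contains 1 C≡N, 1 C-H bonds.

Bonds broken (reactants):
  C-H: 8 × 423 = 3384
  N-H: 6 × 406 = 2436
  O=O: 3 × 506 = 1518
  Σ(broken) = 7338 kJ
Bonds formed (products):
  C≡N: 2 × 874 = 1748
  C-H: 2 × 423 = 846
  O-H: 12 × 475 = 5700
  Σ(formed) = 8294 kJ
ΔH = Σ(broken) − Σ(formed) = 7338 − 8294 = −956 kJ

ΔH ≈ −956 kJ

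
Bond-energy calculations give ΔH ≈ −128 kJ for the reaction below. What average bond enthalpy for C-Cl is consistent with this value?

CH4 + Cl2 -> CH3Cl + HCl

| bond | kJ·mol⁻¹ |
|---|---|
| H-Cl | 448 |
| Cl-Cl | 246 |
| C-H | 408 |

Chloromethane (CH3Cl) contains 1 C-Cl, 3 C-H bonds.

Let D be the C-Cl bond energy.
Σ(broken) = 4×408 + 1×246 = 1878
Σ(formed) = 1×D + 3×408 + 1×448 = 1672 + D
ΔH = Σ(broken) − Σ(formed) = (1878) − (1672 + D) = +206 − D
Setting this equal to −128 kJ gives D = 334 kJ/mol.

D(C-Cl) ≈ 334 kJ/mol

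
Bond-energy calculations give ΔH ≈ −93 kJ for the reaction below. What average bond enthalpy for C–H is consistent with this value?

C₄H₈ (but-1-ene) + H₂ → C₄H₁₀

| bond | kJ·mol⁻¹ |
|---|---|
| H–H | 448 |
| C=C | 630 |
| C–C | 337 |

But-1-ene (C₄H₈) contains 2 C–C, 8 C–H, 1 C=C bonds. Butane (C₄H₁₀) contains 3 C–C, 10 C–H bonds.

Let D be the C–H bond energy.
Σ(broken) = 2×337 + 8×D + 1×630 + 1×448 = 1752 + 8D
Σ(formed) = 3×337 + 10×D = 1011 + 10D
ΔH = Σ(broken) − Σ(formed) = (1752 + 8D) − (1011 + 10D) = +741 − 2D
Setting this equal to −93 kJ gives 2D = 834, so D = 417 kJ/mol.

D(C–H) ≈ 417 kJ/mol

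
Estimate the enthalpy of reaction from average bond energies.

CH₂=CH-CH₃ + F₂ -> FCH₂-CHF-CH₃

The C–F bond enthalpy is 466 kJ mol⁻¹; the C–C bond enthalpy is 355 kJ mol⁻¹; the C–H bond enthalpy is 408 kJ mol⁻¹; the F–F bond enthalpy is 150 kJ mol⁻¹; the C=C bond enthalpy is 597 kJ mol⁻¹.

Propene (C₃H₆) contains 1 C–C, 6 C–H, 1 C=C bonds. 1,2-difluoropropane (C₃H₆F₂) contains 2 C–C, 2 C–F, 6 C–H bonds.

Bonds broken (reactants):
  C–C: 1 × 355 = 355
  C–H: 6 × 408 = 2448
  C=C: 1 × 597 = 597
  F–F: 1 × 150 = 150
  Σ(broken) = 3550 kJ
Bonds formed (products):
  C–C: 2 × 355 = 710
  C–F: 2 × 466 = 932
  C–H: 6 × 408 = 2448
  Σ(formed) = 4090 kJ
ΔH = Σ(broken) − Σ(formed) = 3550 − 4090 = −540 kJ

ΔH ≈ −540 kJ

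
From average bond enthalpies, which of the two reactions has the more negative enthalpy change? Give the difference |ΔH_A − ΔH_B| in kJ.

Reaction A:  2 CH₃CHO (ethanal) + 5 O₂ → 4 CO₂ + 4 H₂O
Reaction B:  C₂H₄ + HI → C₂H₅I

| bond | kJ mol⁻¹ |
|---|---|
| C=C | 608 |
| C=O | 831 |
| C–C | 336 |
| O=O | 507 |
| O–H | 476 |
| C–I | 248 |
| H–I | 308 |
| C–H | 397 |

Reaction A, by 2346 kJ

Reaction A:
  Bonds broken (reactants):
    C–C: 2 × 336 = 672
    C–H: 8 × 397 = 3176
    C=O: 2 × 831 = 1662
    O=O: 5 × 507 = 2535
    Σ(broken) = 8045 kJ
  Bonds formed (products):
    C=O: 8 × 831 = 6648
    O–H: 8 × 476 = 3808
    Σ(formed) = 10456 kJ
  ΔH_A = 8045 − 10456 = −2411 kJ
Reaction B:
  Bonds broken (reactants):
    C–H: 4 × 397 = 1588
    C=C: 1 × 608 = 608
    H–I: 1 × 308 = 308
    Σ(broken) = 2504 kJ
  Bonds formed (products):
    C–C: 1 × 336 = 336
    C–H: 5 × 397 = 1985
    C–I: 1 × 248 = 248
    Σ(formed) = 2569 kJ
  ΔH_B = 2504 − 2569 = −65 kJ
ΔH_A − ΔH_B = −2346 kJ, so reaction A has the more negative ΔH; |ΔH_A − ΔH_B| = 2346 kJ.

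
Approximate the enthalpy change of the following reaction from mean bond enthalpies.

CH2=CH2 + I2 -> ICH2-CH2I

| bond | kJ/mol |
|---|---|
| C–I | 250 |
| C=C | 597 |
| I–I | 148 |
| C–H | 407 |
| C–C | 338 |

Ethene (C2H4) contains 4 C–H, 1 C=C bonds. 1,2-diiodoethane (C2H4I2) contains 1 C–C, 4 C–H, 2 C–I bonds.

Bonds broken (reactants):
  C–H: 4 × 407 = 1628
  C=C: 1 × 597 = 597
  I–I: 1 × 148 = 148
  Σ(broken) = 2373 kJ
Bonds formed (products):
  C–C: 1 × 338 = 338
  C–H: 4 × 407 = 1628
  C–I: 2 × 250 = 500
  Σ(formed) = 2466 kJ
ΔH = Σ(broken) − Σ(formed) = 2373 − 2466 = −93 kJ

ΔH ≈ −93 kJ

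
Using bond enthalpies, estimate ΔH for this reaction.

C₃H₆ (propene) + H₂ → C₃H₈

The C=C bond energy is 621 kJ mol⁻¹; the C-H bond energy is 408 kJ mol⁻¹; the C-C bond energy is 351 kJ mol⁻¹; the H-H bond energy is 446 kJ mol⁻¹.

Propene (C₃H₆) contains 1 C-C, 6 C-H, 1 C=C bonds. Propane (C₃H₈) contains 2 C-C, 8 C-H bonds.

Bonds broken (reactants):
  C-C: 1 × 351 = 351
  C-H: 6 × 408 = 2448
  C=C: 1 × 621 = 621
  H-H: 1 × 446 = 446
  Σ(broken) = 3866 kJ
Bonds formed (products):
  C-C: 2 × 351 = 702
  C-H: 8 × 408 = 3264
  Σ(formed) = 3966 kJ
ΔH = Σ(broken) − Σ(formed) = 3866 − 3966 = −100 kJ

ΔH ≈ −100 kJ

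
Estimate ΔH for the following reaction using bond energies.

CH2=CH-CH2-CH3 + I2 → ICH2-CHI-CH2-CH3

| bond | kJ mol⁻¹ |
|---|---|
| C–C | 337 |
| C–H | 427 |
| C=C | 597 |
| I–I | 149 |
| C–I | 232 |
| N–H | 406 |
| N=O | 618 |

Bonds broken (reactants):
  C–C: 2 × 337 = 674
  C–H: 8 × 427 = 3416
  C=C: 1 × 597 = 597
  I–I: 1 × 149 = 149
  Σ(broken) = 4836 kJ
Bonds formed (products):
  C–C: 3 × 337 = 1011
  C–H: 8 × 427 = 3416
  C–I: 2 × 232 = 464
  Σ(formed) = 4891 kJ
ΔH = Σ(broken) − Σ(formed) = 4836 − 4891 = −55 kJ

ΔH ≈ −55 kJ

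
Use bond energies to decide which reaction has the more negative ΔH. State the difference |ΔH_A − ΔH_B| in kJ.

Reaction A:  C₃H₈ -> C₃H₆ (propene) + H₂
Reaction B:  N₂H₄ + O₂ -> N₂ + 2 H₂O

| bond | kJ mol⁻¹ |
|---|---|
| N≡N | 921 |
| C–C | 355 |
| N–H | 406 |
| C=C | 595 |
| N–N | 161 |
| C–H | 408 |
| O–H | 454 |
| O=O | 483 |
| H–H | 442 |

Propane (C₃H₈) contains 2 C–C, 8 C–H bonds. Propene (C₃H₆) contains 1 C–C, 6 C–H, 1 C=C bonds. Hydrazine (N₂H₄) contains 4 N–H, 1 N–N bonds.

Reaction B, by 603 kJ

Reaction A:
  Bonds broken (reactants):
    C–C: 2 × 355 = 710
    C–H: 8 × 408 = 3264
    Σ(broken) = 3974 kJ
  Bonds formed (products):
    C–C: 1 × 355 = 355
    C–H: 6 × 408 = 2448
    C=C: 1 × 595 = 595
    H–H: 1 × 442 = 442
    Σ(formed) = 3840 kJ
  ΔH_A = 3974 − 3840 = +134 kJ
Reaction B:
  Bonds broken (reactants):
    N–H: 4 × 406 = 1624
    N–N: 1 × 161 = 161
    O=O: 1 × 483 = 483
    Σ(broken) = 2268 kJ
  Bonds formed (products):
    N≡N: 1 × 921 = 921
    O–H: 4 × 454 = 1816
    Σ(formed) = 2737 kJ
  ΔH_B = 2268 − 2737 = −469 kJ
ΔH_A − ΔH_B = +603 kJ, so reaction B has the more negative ΔH; |ΔH_A − ΔH_B| = 603 kJ.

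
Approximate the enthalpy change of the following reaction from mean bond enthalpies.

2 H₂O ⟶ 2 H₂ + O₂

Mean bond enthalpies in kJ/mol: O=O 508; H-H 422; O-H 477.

ΔH ≈ +556 kJ

Bonds broken (reactants):
  O-H: 4 × 477 = 1908
  Σ(broken) = 1908 kJ
Bonds formed (products):
  H-H: 2 × 422 = 844
  O=O: 1 × 508 = 508
  Σ(formed) = 1352 kJ
ΔH = Σ(broken) − Σ(formed) = 1908 − 1352 = +556 kJ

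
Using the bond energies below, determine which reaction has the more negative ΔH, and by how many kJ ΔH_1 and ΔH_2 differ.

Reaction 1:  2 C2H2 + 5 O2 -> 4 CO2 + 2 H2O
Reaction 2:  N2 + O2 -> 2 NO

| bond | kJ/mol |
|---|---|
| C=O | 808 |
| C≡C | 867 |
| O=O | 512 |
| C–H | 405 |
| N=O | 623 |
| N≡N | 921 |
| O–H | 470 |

Reaction 1:
  Bonds broken (reactants):
    C≡C: 2 × 867 = 1734
    C–H: 4 × 405 = 1620
    O=O: 5 × 512 = 2560
    Σ(broken) = 5914 kJ
  Bonds formed (products):
    C=O: 8 × 808 = 6464
    O–H: 4 × 470 = 1880
    Σ(formed) = 8344 kJ
  ΔH_1 = 5914 − 8344 = −2430 kJ
Reaction 2:
  Bonds broken (reactants):
    N≡N: 1 × 921 = 921
    O=O: 1 × 512 = 512
    Σ(broken) = 1433 kJ
  Bonds formed (products):
    N=O: 2 × 623 = 1246
    Σ(formed) = 1246 kJ
  ΔH_2 = 1433 − 1246 = +187 kJ
ΔH_1 − ΔH_2 = −2617 kJ, so reaction 1 has the more negative ΔH; |ΔH_1 − ΔH_2| = 2617 kJ.

Reaction 1, by 2617 kJ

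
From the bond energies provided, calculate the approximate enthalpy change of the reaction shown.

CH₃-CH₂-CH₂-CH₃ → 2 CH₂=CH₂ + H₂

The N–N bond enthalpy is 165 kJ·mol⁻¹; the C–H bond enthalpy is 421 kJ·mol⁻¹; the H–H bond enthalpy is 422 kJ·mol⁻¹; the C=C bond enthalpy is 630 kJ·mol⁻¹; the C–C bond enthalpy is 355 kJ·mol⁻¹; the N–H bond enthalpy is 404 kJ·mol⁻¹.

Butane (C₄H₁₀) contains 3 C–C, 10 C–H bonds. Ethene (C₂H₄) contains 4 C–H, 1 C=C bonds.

ΔH ≈ +225 kJ

Bonds broken (reactants):
  C–C: 3 × 355 = 1065
  C–H: 10 × 421 = 4210
  Σ(broken) = 5275 kJ
Bonds formed (products):
  C–H: 8 × 421 = 3368
  C=C: 2 × 630 = 1260
  H–H: 1 × 422 = 422
  Σ(formed) = 5050 kJ
ΔH = Σ(broken) − Σ(formed) = 5275 − 5050 = +225 kJ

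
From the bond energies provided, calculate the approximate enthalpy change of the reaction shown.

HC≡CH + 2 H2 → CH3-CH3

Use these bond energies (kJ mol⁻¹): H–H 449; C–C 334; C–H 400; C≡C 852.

Bonds broken (reactants):
  C≡C: 1 × 852 = 852
  C–H: 2 × 400 = 800
  H–H: 2 × 449 = 898
  Σ(broken) = 2550 kJ
Bonds formed (products):
  C–C: 1 × 334 = 334
  C–H: 6 × 400 = 2400
  Σ(formed) = 2734 kJ
ΔH = Σ(broken) − Σ(formed) = 2550 − 2734 = −184 kJ

ΔH ≈ −184 kJ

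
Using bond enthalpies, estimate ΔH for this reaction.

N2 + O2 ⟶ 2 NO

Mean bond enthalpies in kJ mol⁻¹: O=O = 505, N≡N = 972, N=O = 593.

ΔH ≈ +291 kJ

Bonds broken (reactants):
  N≡N: 1 × 972 = 972
  O=O: 1 × 505 = 505
  Σ(broken) = 1477 kJ
Bonds formed (products):
  N=O: 2 × 593 = 1186
  Σ(formed) = 1186 kJ
ΔH = Σ(broken) − Σ(formed) = 1477 − 1186 = +291 kJ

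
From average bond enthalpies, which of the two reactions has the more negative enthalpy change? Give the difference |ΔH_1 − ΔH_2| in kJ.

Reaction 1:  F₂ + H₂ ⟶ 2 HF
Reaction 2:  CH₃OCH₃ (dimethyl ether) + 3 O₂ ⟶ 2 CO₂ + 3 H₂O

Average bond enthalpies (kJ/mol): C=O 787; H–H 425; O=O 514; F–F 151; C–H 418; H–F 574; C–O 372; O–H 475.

Reaction 1:
  Bonds broken (reactants):
    F–F: 1 × 151 = 151
    H–H: 1 × 425 = 425
    Σ(broken) = 576 kJ
  Bonds formed (products):
    H–F: 2 × 574 = 1148
    Σ(formed) = 1148 kJ
  ΔH_1 = 576 − 1148 = −572 kJ
Reaction 2:
  Bonds broken (reactants):
    C–H: 6 × 418 = 2508
    C–O: 2 × 372 = 744
    O=O: 3 × 514 = 1542
    Σ(broken) = 4794 kJ
  Bonds formed (products):
    C=O: 4 × 787 = 3148
    O–H: 6 × 475 = 2850
    Σ(formed) = 5998 kJ
  ΔH_2 = 4794 − 5998 = −1204 kJ
ΔH_1 − ΔH_2 = +632 kJ, so reaction 2 has the more negative ΔH; |ΔH_1 − ΔH_2| = 632 kJ.

Reaction 2, by 632 kJ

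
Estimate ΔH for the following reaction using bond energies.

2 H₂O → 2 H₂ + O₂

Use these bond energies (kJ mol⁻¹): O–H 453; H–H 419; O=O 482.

ΔH ≈ +492 kJ

Bonds broken (reactants):
  O–H: 4 × 453 = 1812
  Σ(broken) = 1812 kJ
Bonds formed (products):
  H–H: 2 × 419 = 838
  O=O: 1 × 482 = 482
  Σ(formed) = 1320 kJ
ΔH = Σ(broken) − Σ(formed) = 1812 − 1320 = +492 kJ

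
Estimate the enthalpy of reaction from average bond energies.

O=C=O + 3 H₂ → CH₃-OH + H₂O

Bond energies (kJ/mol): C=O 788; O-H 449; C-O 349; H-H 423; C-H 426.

Bonds broken (reactants):
  C=O: 2 × 788 = 1576
  H-H: 3 × 423 = 1269
  Σ(broken) = 2845 kJ
Bonds formed (products):
  C-H: 3 × 426 = 1278
  C-O: 1 × 349 = 349
  O-H: 3 × 449 = 1347
  Σ(formed) = 2974 kJ
ΔH = Σ(broken) − Σ(formed) = 2845 − 2974 = −129 kJ

ΔH ≈ −129 kJ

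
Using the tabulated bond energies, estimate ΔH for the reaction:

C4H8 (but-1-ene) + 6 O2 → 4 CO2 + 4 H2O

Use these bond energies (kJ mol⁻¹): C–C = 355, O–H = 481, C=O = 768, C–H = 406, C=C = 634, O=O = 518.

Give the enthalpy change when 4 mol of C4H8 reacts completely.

ΔH = −9168 kJ

Bonds broken (reactants):
  C–C: 2 × 355 = 710
  C–H: 8 × 406 = 3248
  C=C: 1 × 634 = 634
  O=O: 6 × 518 = 3108
  Σ(broken) = 7700 kJ
Bonds formed (products):
  C=O: 8 × 768 = 6144
  O–H: 8 × 481 = 3848
  Σ(formed) = 9992 kJ
ΔH = Σ(broken) − Σ(formed) = 7700 − 9992 = −2292 kJ
For 4× the reaction as written: 4 × (−2292) = −9168 kJ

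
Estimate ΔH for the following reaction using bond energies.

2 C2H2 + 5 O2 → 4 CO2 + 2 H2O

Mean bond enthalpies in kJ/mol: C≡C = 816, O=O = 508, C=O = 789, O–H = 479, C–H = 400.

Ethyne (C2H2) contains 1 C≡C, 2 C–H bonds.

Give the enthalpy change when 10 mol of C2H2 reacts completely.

ΔH = −12280 kJ

Bonds broken (reactants):
  C≡C: 2 × 816 = 1632
  C–H: 4 × 400 = 1600
  O=O: 5 × 508 = 2540
  Σ(broken) = 5772 kJ
Bonds formed (products):
  C=O: 8 × 789 = 6312
  O–H: 4 × 479 = 1916
  Σ(formed) = 8228 kJ
ΔH = Σ(broken) − Σ(formed) = 5772 − 8228 = −2456 kJ
For 5× the reaction as written: 5 × (−2456) = −12280 kJ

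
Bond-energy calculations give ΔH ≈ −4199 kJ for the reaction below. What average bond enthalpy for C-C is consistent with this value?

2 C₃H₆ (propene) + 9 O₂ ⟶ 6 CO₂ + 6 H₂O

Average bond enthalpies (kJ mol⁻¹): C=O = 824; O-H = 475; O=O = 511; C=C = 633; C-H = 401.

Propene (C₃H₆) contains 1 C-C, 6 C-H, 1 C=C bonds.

Let D be the C-C bond energy.
Σ(broken) = 2×D + 12×401 + 2×633 + 9×511 = 10677 + 2D
Σ(formed) = 12×824 + 12×475 = 15588
ΔH = Σ(broken) − Σ(formed) = (10677 + 2D) − (15588) = −4911 + 2D
Setting this equal to −4199 kJ gives 2D = 712, so D = 356 kJ/mol.

D(C-C) ≈ 356 kJ/mol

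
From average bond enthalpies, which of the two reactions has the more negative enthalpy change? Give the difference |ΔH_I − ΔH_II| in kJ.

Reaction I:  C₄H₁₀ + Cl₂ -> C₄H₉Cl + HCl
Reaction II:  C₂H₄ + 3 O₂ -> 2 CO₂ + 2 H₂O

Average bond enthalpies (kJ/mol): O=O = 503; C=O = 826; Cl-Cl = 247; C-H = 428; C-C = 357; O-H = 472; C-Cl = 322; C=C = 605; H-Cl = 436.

Reaction II, by 1283 kJ

Reaction I:
  Bonds broken (reactants):
    C-C: 3 × 357 = 1071
    C-H: 10 × 428 = 4280
    Cl-Cl: 1 × 247 = 247
    Σ(broken) = 5598 kJ
  Bonds formed (products):
    C-C: 3 × 357 = 1071
    C-Cl: 1 × 322 = 322
    C-H: 9 × 428 = 3852
    H-Cl: 1 × 436 = 436
    Σ(formed) = 5681 kJ
  ΔH_I = 5598 − 5681 = −83 kJ
Reaction II:
  Bonds broken (reactants):
    C-H: 4 × 428 = 1712
    C=C: 1 × 605 = 605
    O=O: 3 × 503 = 1509
    Σ(broken) = 3826 kJ
  Bonds formed (products):
    C=O: 4 × 826 = 3304
    O-H: 4 × 472 = 1888
    Σ(formed) = 5192 kJ
  ΔH_II = 3826 − 5192 = −1366 kJ
ΔH_I − ΔH_II = +1283 kJ, so reaction II has the more negative ΔH; |ΔH_I − ΔH_II| = 1283 kJ.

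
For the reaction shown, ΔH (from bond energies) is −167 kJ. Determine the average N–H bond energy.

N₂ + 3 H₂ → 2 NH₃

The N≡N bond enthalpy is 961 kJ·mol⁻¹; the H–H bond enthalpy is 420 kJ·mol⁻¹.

D(N–H) ≈ 398 kJ/mol

Let D be the N–H bond energy.
Σ(broken) = 3×420 + 1×961 = 2221
Σ(formed) = 6×D = 6D
ΔH = Σ(broken) − Σ(formed) = (2221) − (6D) = +2221 − 6D
Setting this equal to −167 kJ gives 6D = 2388, so D = 398 kJ/mol.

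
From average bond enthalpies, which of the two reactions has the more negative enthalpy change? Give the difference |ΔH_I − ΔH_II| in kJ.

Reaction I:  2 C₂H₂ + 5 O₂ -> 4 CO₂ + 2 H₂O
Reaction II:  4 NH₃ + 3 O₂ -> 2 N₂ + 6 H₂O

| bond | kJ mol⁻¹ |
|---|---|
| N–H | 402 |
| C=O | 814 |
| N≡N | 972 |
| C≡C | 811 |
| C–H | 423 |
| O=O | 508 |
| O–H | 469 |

Reaction I, by 1310 kJ

Reaction I:
  Bonds broken (reactants):
    C≡C: 2 × 811 = 1622
    C–H: 4 × 423 = 1692
    O=O: 5 × 508 = 2540
    Σ(broken) = 5854 kJ
  Bonds formed (products):
    C=O: 8 × 814 = 6512
    O–H: 4 × 469 = 1876
    Σ(formed) = 8388 kJ
  ΔH_I = 5854 − 8388 = −2534 kJ
Reaction II:
  Bonds broken (reactants):
    N–H: 12 × 402 = 4824
    O=O: 3 × 508 = 1524
    Σ(broken) = 6348 kJ
  Bonds formed (products):
    N≡N: 2 × 972 = 1944
    O–H: 12 × 469 = 5628
    Σ(formed) = 7572 kJ
  ΔH_II = 6348 − 7572 = −1224 kJ
ΔH_I − ΔH_II = −1310 kJ, so reaction I has the more negative ΔH; |ΔH_I − ΔH_II| = 1310 kJ.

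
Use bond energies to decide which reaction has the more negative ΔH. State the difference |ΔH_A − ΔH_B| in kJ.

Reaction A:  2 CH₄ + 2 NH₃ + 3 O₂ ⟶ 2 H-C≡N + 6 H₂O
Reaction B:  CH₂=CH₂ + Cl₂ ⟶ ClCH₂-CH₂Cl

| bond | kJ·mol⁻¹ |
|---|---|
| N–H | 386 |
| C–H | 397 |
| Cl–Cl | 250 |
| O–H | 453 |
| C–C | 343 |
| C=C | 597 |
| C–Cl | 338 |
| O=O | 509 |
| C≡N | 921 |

Reaction A, by 881 kJ

Reaction A:
  Bonds broken (reactants):
    C–H: 8 × 397 = 3176
    N–H: 6 × 386 = 2316
    O=O: 3 × 509 = 1527
    Σ(broken) = 7019 kJ
  Bonds formed (products):
    C≡N: 2 × 921 = 1842
    C–H: 2 × 397 = 794
    O–H: 12 × 453 = 5436
    Σ(formed) = 8072 kJ
  ΔH_A = 7019 − 8072 = −1053 kJ
Reaction B:
  Bonds broken (reactants):
    C–H: 4 × 397 = 1588
    C=C: 1 × 597 = 597
    Cl–Cl: 1 × 250 = 250
    Σ(broken) = 2435 kJ
  Bonds formed (products):
    C–C: 1 × 343 = 343
    C–Cl: 2 × 338 = 676
    C–H: 4 × 397 = 1588
    Σ(formed) = 2607 kJ
  ΔH_B = 2435 − 2607 = −172 kJ
ΔH_A − ΔH_B = −881 kJ, so reaction A has the more negative ΔH; |ΔH_A − ΔH_B| = 881 kJ.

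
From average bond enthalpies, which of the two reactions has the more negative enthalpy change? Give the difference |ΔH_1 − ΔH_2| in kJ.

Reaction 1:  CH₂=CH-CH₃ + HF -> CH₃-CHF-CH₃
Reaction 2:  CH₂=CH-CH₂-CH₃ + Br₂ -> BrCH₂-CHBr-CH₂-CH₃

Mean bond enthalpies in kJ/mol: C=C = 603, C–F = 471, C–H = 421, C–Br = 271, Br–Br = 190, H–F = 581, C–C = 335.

Reaction 2, by 41 kJ

Reaction 1:
  Bonds broken (reactants):
    C–C: 1 × 335 = 335
    C–H: 6 × 421 = 2526
    C=C: 1 × 603 = 603
    H–F: 1 × 581 = 581
    Σ(broken) = 4045 kJ
  Bonds formed (products):
    C–C: 2 × 335 = 670
    C–F: 1 × 471 = 471
    C–H: 7 × 421 = 2947
    Σ(formed) = 4088 kJ
  ΔH_1 = 4045 − 4088 = −43 kJ
Reaction 2:
  Bonds broken (reactants):
    Br–Br: 1 × 190 = 190
    C–C: 2 × 335 = 670
    C–H: 8 × 421 = 3368
    C=C: 1 × 603 = 603
    Σ(broken) = 4831 kJ
  Bonds formed (products):
    C–Br: 2 × 271 = 542
    C–C: 3 × 335 = 1005
    C–H: 8 × 421 = 3368
    Σ(formed) = 4915 kJ
  ΔH_2 = 4831 − 4915 = −84 kJ
ΔH_1 − ΔH_2 = +41 kJ, so reaction 2 has the more negative ΔH; |ΔH_1 − ΔH_2| = 41 kJ.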